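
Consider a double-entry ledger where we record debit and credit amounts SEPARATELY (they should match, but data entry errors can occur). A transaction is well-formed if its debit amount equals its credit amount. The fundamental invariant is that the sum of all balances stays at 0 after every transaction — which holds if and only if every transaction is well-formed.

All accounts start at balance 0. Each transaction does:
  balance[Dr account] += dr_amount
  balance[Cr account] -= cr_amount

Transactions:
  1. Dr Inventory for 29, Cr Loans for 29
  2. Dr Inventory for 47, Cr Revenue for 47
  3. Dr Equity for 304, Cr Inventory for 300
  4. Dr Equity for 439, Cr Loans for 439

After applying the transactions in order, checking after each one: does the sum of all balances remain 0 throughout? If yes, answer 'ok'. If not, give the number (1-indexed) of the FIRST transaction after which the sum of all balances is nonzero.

After txn 1: dr=29 cr=29 sum_balances=0
After txn 2: dr=47 cr=47 sum_balances=0
After txn 3: dr=304 cr=300 sum_balances=4
After txn 4: dr=439 cr=439 sum_balances=4

Answer: 3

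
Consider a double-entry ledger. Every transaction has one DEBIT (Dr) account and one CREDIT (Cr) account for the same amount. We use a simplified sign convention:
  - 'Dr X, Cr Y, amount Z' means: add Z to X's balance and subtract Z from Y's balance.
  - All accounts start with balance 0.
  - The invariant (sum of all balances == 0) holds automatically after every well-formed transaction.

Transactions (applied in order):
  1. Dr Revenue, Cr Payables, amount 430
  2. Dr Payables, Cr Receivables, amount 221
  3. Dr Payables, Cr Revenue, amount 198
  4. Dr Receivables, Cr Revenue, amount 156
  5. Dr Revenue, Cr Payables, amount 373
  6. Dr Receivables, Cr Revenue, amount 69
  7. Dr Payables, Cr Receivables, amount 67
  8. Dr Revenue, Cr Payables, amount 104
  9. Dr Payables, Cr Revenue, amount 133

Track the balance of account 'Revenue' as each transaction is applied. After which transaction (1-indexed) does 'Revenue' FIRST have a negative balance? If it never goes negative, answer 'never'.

After txn 1: Revenue=430
After txn 2: Revenue=430
After txn 3: Revenue=232
After txn 4: Revenue=76
After txn 5: Revenue=449
After txn 6: Revenue=380
After txn 7: Revenue=380
After txn 8: Revenue=484
After txn 9: Revenue=351

Answer: never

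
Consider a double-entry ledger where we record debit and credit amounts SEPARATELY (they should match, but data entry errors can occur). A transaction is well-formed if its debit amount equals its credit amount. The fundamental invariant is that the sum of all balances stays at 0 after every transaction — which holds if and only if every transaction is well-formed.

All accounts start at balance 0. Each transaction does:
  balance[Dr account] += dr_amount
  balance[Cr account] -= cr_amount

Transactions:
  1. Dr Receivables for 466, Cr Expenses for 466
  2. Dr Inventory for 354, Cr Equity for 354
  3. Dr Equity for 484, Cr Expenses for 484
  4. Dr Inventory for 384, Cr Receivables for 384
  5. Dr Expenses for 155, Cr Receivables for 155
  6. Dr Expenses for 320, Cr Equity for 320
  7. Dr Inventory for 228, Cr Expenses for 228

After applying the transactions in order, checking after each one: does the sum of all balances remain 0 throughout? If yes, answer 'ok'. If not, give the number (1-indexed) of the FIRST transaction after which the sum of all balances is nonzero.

After txn 1: dr=466 cr=466 sum_balances=0
After txn 2: dr=354 cr=354 sum_balances=0
After txn 3: dr=484 cr=484 sum_balances=0
After txn 4: dr=384 cr=384 sum_balances=0
After txn 5: dr=155 cr=155 sum_balances=0
After txn 6: dr=320 cr=320 sum_balances=0
After txn 7: dr=228 cr=228 sum_balances=0

Answer: ok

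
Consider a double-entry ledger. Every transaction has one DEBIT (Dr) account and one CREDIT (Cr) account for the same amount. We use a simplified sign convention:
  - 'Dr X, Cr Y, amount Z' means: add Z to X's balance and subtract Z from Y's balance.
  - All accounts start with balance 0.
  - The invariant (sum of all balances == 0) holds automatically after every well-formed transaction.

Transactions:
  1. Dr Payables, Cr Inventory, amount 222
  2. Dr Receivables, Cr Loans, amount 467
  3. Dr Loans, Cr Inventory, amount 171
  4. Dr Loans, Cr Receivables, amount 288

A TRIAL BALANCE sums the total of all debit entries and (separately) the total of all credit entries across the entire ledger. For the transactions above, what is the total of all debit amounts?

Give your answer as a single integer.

Answer: 1148

Derivation:
Txn 1: debit+=222
Txn 2: debit+=467
Txn 3: debit+=171
Txn 4: debit+=288
Total debits = 1148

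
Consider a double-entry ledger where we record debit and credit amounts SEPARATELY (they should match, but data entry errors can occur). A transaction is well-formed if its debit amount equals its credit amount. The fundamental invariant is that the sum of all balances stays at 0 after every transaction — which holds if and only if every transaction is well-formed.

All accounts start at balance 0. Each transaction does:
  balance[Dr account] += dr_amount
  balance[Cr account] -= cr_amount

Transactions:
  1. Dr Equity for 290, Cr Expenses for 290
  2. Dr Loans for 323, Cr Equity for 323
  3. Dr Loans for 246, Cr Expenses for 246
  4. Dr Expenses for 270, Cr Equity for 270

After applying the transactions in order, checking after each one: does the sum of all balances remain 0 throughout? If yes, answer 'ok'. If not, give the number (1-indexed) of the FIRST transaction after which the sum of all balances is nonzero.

After txn 1: dr=290 cr=290 sum_balances=0
After txn 2: dr=323 cr=323 sum_balances=0
After txn 3: dr=246 cr=246 sum_balances=0
After txn 4: dr=270 cr=270 sum_balances=0

Answer: ok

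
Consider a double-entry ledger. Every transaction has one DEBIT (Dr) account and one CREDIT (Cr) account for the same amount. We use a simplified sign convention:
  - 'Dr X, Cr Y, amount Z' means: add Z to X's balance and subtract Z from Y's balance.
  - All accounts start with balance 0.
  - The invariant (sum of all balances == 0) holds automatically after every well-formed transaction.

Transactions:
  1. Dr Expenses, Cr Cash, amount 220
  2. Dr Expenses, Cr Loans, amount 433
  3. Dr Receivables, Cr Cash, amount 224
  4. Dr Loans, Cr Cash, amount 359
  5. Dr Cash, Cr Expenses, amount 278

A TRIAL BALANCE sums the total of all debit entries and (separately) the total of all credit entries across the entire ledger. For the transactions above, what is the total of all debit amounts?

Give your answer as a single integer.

Answer: 1514

Derivation:
Txn 1: debit+=220
Txn 2: debit+=433
Txn 3: debit+=224
Txn 4: debit+=359
Txn 5: debit+=278
Total debits = 1514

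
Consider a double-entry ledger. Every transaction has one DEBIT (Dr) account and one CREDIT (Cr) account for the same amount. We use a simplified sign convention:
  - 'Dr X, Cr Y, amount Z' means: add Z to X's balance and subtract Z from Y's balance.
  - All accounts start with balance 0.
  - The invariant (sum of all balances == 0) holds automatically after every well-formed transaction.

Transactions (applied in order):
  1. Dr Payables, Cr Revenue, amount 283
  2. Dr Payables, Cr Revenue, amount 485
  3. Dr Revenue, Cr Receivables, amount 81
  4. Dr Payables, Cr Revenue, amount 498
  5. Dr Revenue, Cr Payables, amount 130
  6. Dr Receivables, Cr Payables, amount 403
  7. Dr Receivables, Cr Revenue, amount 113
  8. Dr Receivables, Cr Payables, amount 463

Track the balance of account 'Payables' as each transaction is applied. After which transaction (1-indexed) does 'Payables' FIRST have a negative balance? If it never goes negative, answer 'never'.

After txn 1: Payables=283
After txn 2: Payables=768
After txn 3: Payables=768
After txn 4: Payables=1266
After txn 5: Payables=1136
After txn 6: Payables=733
After txn 7: Payables=733
After txn 8: Payables=270

Answer: never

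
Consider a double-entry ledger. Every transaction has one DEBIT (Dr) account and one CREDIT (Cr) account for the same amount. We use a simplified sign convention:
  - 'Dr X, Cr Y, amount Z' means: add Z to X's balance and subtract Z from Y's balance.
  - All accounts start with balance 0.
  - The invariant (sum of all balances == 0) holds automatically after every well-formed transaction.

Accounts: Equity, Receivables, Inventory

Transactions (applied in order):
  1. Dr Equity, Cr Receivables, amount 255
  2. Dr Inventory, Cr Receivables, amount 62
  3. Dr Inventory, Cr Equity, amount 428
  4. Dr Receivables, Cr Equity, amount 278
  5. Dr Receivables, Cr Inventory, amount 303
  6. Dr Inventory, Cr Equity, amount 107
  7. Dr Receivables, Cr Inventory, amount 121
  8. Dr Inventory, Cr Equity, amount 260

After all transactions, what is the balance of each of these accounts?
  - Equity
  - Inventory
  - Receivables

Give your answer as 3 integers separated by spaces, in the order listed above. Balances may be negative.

Answer: -818 433 385

Derivation:
After txn 1 (Dr Equity, Cr Receivables, amount 255): Equity=255 Receivables=-255
After txn 2 (Dr Inventory, Cr Receivables, amount 62): Equity=255 Inventory=62 Receivables=-317
After txn 3 (Dr Inventory, Cr Equity, amount 428): Equity=-173 Inventory=490 Receivables=-317
After txn 4 (Dr Receivables, Cr Equity, amount 278): Equity=-451 Inventory=490 Receivables=-39
After txn 5 (Dr Receivables, Cr Inventory, amount 303): Equity=-451 Inventory=187 Receivables=264
After txn 6 (Dr Inventory, Cr Equity, amount 107): Equity=-558 Inventory=294 Receivables=264
After txn 7 (Dr Receivables, Cr Inventory, amount 121): Equity=-558 Inventory=173 Receivables=385
After txn 8 (Dr Inventory, Cr Equity, amount 260): Equity=-818 Inventory=433 Receivables=385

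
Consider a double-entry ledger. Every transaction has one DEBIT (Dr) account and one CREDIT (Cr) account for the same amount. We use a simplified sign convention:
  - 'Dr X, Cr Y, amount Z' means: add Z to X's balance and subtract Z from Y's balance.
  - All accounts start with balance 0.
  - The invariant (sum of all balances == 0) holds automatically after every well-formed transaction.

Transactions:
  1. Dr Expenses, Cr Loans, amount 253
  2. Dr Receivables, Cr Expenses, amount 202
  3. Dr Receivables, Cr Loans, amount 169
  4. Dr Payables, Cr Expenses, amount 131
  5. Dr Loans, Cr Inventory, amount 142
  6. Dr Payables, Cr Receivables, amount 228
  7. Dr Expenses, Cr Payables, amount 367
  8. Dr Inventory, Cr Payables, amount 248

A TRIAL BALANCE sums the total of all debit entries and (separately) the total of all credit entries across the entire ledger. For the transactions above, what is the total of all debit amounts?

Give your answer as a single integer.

Txn 1: debit+=253
Txn 2: debit+=202
Txn 3: debit+=169
Txn 4: debit+=131
Txn 5: debit+=142
Txn 6: debit+=228
Txn 7: debit+=367
Txn 8: debit+=248
Total debits = 1740

Answer: 1740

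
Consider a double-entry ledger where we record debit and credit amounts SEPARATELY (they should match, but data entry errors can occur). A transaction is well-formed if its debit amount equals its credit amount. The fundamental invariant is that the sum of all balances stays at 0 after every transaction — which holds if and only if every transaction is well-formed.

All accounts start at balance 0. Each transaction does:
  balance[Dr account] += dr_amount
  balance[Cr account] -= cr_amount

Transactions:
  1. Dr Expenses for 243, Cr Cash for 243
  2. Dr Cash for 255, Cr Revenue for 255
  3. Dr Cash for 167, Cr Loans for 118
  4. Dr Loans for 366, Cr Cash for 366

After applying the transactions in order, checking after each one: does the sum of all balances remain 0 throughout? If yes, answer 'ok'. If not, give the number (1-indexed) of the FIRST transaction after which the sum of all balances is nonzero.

After txn 1: dr=243 cr=243 sum_balances=0
After txn 2: dr=255 cr=255 sum_balances=0
After txn 3: dr=167 cr=118 sum_balances=49
After txn 4: dr=366 cr=366 sum_balances=49

Answer: 3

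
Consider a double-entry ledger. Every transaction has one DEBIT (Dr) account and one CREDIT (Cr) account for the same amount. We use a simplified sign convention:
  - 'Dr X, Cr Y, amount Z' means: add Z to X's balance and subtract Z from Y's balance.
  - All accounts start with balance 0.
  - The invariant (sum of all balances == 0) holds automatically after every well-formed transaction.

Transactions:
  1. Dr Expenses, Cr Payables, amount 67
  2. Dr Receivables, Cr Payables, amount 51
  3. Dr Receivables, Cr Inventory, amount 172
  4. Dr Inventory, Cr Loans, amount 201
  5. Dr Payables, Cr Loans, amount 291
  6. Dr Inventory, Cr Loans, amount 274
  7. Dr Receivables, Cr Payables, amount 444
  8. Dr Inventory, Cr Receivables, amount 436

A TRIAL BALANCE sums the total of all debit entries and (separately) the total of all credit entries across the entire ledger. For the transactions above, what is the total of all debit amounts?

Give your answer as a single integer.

Txn 1: debit+=67
Txn 2: debit+=51
Txn 3: debit+=172
Txn 4: debit+=201
Txn 5: debit+=291
Txn 6: debit+=274
Txn 7: debit+=444
Txn 8: debit+=436
Total debits = 1936

Answer: 1936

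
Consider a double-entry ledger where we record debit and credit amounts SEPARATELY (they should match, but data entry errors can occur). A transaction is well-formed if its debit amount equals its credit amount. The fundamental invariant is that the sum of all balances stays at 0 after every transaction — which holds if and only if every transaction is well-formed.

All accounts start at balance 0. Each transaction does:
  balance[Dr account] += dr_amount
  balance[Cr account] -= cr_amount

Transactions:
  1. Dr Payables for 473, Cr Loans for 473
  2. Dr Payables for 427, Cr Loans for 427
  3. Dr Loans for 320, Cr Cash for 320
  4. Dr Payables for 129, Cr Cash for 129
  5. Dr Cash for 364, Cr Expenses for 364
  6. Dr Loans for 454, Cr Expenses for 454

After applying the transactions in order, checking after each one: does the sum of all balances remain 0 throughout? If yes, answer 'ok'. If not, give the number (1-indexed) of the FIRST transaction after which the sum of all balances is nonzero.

Answer: ok

Derivation:
After txn 1: dr=473 cr=473 sum_balances=0
After txn 2: dr=427 cr=427 sum_balances=0
After txn 3: dr=320 cr=320 sum_balances=0
After txn 4: dr=129 cr=129 sum_balances=0
After txn 5: dr=364 cr=364 sum_balances=0
After txn 6: dr=454 cr=454 sum_balances=0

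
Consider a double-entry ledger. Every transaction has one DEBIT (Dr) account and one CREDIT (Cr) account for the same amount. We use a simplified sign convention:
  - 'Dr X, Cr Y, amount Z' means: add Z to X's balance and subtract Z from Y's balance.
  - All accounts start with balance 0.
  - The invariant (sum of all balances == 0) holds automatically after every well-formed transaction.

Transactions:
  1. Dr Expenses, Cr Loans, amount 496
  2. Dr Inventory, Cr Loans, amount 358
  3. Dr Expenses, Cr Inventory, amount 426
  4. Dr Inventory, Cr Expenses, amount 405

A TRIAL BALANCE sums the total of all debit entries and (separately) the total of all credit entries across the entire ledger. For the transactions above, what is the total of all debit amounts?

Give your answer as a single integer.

Txn 1: debit+=496
Txn 2: debit+=358
Txn 3: debit+=426
Txn 4: debit+=405
Total debits = 1685

Answer: 1685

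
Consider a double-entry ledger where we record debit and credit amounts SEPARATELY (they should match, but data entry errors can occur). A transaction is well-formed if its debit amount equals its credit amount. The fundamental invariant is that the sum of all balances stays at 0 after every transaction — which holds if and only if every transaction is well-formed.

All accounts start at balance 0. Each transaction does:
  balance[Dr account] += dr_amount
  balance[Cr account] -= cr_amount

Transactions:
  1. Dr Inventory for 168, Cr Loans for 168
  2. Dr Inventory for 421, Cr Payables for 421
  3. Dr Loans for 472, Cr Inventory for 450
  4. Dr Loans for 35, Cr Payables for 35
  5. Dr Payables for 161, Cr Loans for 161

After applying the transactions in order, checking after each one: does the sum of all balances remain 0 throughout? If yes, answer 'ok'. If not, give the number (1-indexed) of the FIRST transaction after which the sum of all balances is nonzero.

After txn 1: dr=168 cr=168 sum_balances=0
After txn 2: dr=421 cr=421 sum_balances=0
After txn 3: dr=472 cr=450 sum_balances=22
After txn 4: dr=35 cr=35 sum_balances=22
After txn 5: dr=161 cr=161 sum_balances=22

Answer: 3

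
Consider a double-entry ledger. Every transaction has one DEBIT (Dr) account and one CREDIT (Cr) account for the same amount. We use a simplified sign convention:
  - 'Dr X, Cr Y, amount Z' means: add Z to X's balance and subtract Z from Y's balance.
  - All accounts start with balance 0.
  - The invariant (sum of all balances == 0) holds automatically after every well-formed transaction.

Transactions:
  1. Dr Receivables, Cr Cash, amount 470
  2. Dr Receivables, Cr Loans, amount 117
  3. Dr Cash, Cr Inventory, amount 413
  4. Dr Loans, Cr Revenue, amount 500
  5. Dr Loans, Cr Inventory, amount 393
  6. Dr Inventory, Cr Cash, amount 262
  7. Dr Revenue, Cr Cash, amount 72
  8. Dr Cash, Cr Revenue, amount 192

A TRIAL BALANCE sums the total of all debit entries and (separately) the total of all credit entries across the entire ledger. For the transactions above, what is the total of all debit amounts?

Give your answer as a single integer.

Txn 1: debit+=470
Txn 2: debit+=117
Txn 3: debit+=413
Txn 4: debit+=500
Txn 5: debit+=393
Txn 6: debit+=262
Txn 7: debit+=72
Txn 8: debit+=192
Total debits = 2419

Answer: 2419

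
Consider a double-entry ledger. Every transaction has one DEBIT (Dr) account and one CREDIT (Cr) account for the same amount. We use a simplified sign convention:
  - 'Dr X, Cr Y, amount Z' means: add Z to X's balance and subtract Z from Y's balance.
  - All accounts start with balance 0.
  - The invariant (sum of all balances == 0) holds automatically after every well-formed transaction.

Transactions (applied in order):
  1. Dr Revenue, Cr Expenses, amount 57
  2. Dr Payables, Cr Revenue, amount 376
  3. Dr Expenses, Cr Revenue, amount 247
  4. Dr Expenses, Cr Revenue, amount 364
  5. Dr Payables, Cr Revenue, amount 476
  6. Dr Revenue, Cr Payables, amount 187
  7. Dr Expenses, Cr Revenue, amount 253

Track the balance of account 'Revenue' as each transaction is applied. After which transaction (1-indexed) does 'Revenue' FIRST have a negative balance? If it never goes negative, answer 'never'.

After txn 1: Revenue=57
After txn 2: Revenue=-319

Answer: 2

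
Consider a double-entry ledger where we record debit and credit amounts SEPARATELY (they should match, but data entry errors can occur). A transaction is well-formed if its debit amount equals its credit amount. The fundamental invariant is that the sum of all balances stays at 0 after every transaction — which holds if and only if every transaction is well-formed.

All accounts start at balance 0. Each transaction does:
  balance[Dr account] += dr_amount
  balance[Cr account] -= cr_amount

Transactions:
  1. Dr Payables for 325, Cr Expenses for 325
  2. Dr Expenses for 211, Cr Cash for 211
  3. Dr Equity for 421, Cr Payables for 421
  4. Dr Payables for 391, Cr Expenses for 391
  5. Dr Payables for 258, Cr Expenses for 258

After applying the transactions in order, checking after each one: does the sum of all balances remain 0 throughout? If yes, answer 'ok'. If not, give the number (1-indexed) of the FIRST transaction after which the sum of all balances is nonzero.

After txn 1: dr=325 cr=325 sum_balances=0
After txn 2: dr=211 cr=211 sum_balances=0
After txn 3: dr=421 cr=421 sum_balances=0
After txn 4: dr=391 cr=391 sum_balances=0
After txn 5: dr=258 cr=258 sum_balances=0

Answer: ok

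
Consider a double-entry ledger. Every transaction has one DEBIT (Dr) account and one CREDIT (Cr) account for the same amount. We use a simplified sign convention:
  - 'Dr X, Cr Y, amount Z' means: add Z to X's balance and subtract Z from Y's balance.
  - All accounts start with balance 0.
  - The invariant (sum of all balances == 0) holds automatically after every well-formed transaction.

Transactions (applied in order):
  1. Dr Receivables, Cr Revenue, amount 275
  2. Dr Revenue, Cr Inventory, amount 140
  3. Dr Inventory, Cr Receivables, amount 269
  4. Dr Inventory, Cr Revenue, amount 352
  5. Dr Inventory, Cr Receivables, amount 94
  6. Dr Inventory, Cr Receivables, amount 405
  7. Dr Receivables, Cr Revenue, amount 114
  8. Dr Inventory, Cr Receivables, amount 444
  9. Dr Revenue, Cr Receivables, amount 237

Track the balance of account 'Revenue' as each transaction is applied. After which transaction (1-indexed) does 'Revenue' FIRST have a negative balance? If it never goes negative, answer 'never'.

After txn 1: Revenue=-275

Answer: 1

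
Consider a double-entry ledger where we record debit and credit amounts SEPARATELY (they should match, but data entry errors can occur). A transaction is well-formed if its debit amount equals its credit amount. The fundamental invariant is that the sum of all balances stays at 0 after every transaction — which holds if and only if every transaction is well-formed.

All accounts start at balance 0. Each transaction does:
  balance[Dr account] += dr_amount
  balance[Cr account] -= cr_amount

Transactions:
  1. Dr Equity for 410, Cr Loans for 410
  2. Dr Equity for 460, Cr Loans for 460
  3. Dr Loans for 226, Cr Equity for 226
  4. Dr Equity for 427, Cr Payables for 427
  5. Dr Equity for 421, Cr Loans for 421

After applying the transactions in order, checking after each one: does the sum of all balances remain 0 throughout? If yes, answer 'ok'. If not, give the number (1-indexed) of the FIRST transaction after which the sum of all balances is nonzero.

Answer: ok

Derivation:
After txn 1: dr=410 cr=410 sum_balances=0
After txn 2: dr=460 cr=460 sum_balances=0
After txn 3: dr=226 cr=226 sum_balances=0
After txn 4: dr=427 cr=427 sum_balances=0
After txn 5: dr=421 cr=421 sum_balances=0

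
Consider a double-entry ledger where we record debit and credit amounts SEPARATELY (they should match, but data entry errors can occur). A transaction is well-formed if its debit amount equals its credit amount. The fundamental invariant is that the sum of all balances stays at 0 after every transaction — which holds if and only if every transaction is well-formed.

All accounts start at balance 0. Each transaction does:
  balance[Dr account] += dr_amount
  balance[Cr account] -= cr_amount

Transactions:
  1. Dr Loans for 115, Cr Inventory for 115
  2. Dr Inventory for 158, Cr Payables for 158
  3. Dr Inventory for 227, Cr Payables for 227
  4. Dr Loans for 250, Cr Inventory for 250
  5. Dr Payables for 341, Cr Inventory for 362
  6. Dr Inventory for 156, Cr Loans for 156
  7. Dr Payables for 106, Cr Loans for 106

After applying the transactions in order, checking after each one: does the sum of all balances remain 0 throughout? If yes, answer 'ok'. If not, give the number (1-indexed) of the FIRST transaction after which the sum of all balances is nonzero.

After txn 1: dr=115 cr=115 sum_balances=0
After txn 2: dr=158 cr=158 sum_balances=0
After txn 3: dr=227 cr=227 sum_balances=0
After txn 4: dr=250 cr=250 sum_balances=0
After txn 5: dr=341 cr=362 sum_balances=-21
After txn 6: dr=156 cr=156 sum_balances=-21
After txn 7: dr=106 cr=106 sum_balances=-21

Answer: 5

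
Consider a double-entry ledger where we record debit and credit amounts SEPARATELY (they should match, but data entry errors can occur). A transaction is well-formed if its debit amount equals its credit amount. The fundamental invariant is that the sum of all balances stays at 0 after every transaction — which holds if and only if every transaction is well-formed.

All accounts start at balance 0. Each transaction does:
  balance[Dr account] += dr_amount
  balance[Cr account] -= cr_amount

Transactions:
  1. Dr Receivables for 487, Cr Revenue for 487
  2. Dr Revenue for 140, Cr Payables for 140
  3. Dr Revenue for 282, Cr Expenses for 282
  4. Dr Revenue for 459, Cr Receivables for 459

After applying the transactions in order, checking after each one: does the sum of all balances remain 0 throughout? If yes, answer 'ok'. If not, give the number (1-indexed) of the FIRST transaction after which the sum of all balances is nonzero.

After txn 1: dr=487 cr=487 sum_balances=0
After txn 2: dr=140 cr=140 sum_balances=0
After txn 3: dr=282 cr=282 sum_balances=0
After txn 4: dr=459 cr=459 sum_balances=0

Answer: ok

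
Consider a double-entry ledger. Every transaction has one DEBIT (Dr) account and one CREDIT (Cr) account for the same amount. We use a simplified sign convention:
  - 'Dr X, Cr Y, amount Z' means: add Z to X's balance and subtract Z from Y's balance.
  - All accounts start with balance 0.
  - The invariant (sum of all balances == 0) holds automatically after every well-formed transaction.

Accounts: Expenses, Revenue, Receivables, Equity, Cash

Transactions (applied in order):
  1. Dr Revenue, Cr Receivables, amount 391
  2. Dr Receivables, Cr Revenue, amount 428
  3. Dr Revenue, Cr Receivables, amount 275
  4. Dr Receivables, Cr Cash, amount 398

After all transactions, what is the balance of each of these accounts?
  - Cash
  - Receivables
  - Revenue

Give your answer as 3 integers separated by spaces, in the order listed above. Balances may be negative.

After txn 1 (Dr Revenue, Cr Receivables, amount 391): Receivables=-391 Revenue=391
After txn 2 (Dr Receivables, Cr Revenue, amount 428): Receivables=37 Revenue=-37
After txn 3 (Dr Revenue, Cr Receivables, amount 275): Receivables=-238 Revenue=238
After txn 4 (Dr Receivables, Cr Cash, amount 398): Cash=-398 Receivables=160 Revenue=238

Answer: -398 160 238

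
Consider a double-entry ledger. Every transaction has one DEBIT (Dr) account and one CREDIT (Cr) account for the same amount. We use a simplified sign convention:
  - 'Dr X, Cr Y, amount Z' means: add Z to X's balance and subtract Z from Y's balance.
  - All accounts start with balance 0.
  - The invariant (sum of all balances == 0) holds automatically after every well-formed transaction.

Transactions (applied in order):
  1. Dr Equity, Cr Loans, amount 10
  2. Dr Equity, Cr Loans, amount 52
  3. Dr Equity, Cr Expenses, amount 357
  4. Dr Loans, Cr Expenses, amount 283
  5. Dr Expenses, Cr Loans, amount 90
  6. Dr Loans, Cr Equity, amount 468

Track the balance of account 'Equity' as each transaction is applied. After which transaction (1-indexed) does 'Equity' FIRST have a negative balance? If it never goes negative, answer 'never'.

After txn 1: Equity=10
After txn 2: Equity=62
After txn 3: Equity=419
After txn 4: Equity=419
After txn 5: Equity=419
After txn 6: Equity=-49

Answer: 6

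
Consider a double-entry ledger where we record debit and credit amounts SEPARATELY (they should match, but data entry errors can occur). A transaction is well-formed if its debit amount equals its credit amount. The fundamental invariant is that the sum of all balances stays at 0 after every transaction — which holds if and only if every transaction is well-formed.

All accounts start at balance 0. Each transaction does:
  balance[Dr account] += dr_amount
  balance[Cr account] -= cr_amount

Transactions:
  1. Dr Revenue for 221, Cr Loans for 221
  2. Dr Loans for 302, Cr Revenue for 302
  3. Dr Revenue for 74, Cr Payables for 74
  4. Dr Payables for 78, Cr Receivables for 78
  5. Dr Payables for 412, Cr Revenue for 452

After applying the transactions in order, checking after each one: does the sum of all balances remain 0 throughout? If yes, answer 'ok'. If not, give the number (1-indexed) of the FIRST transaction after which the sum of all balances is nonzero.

Answer: 5

Derivation:
After txn 1: dr=221 cr=221 sum_balances=0
After txn 2: dr=302 cr=302 sum_balances=0
After txn 3: dr=74 cr=74 sum_balances=0
After txn 4: dr=78 cr=78 sum_balances=0
After txn 5: dr=412 cr=452 sum_balances=-40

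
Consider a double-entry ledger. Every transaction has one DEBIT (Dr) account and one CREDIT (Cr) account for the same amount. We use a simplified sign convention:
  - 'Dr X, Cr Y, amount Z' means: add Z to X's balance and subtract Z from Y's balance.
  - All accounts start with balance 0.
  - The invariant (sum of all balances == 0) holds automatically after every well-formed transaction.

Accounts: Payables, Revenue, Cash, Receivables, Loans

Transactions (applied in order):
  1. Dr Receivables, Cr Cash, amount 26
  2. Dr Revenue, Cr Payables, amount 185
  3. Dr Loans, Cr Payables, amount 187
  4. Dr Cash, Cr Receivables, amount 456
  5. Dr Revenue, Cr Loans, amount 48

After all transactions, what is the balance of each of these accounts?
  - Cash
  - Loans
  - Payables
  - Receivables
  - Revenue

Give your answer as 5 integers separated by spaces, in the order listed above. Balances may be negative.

Answer: 430 139 -372 -430 233

Derivation:
After txn 1 (Dr Receivables, Cr Cash, amount 26): Cash=-26 Receivables=26
After txn 2 (Dr Revenue, Cr Payables, amount 185): Cash=-26 Payables=-185 Receivables=26 Revenue=185
After txn 3 (Dr Loans, Cr Payables, amount 187): Cash=-26 Loans=187 Payables=-372 Receivables=26 Revenue=185
After txn 4 (Dr Cash, Cr Receivables, amount 456): Cash=430 Loans=187 Payables=-372 Receivables=-430 Revenue=185
After txn 5 (Dr Revenue, Cr Loans, amount 48): Cash=430 Loans=139 Payables=-372 Receivables=-430 Revenue=233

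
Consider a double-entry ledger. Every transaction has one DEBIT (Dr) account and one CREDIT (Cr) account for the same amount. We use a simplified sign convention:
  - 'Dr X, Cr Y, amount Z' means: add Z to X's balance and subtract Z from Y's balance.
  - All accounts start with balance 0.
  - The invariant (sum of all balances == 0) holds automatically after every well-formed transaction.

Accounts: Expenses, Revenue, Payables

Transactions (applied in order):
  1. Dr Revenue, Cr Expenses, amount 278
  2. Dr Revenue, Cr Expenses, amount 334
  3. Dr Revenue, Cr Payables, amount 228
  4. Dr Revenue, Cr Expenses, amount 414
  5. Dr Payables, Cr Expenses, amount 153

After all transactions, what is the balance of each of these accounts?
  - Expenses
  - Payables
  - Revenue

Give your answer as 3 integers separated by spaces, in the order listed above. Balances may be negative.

Answer: -1179 -75 1254

Derivation:
After txn 1 (Dr Revenue, Cr Expenses, amount 278): Expenses=-278 Revenue=278
After txn 2 (Dr Revenue, Cr Expenses, amount 334): Expenses=-612 Revenue=612
After txn 3 (Dr Revenue, Cr Payables, amount 228): Expenses=-612 Payables=-228 Revenue=840
After txn 4 (Dr Revenue, Cr Expenses, amount 414): Expenses=-1026 Payables=-228 Revenue=1254
After txn 5 (Dr Payables, Cr Expenses, amount 153): Expenses=-1179 Payables=-75 Revenue=1254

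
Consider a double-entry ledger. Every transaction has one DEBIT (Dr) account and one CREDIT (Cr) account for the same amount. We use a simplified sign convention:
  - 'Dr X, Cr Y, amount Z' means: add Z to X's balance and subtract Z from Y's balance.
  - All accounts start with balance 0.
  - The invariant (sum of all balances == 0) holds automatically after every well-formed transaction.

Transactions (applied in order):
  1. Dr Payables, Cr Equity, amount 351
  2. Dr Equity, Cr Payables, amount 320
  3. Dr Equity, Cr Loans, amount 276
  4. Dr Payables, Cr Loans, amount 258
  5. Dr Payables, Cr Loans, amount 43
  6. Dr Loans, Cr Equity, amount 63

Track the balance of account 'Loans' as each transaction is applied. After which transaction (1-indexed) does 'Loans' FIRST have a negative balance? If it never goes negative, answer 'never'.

Answer: 3

Derivation:
After txn 1: Loans=0
After txn 2: Loans=0
After txn 3: Loans=-276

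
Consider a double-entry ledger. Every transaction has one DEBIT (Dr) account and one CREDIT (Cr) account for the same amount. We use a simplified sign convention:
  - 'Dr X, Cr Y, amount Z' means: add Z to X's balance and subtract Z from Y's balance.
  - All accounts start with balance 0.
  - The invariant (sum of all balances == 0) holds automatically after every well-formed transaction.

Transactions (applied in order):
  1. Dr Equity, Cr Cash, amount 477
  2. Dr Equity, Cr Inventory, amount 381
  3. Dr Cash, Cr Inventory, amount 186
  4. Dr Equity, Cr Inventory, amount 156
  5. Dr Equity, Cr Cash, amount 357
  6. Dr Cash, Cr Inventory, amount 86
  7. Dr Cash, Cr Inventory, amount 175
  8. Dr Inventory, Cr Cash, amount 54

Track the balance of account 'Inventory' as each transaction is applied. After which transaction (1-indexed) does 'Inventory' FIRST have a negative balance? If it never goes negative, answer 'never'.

After txn 1: Inventory=0
After txn 2: Inventory=-381

Answer: 2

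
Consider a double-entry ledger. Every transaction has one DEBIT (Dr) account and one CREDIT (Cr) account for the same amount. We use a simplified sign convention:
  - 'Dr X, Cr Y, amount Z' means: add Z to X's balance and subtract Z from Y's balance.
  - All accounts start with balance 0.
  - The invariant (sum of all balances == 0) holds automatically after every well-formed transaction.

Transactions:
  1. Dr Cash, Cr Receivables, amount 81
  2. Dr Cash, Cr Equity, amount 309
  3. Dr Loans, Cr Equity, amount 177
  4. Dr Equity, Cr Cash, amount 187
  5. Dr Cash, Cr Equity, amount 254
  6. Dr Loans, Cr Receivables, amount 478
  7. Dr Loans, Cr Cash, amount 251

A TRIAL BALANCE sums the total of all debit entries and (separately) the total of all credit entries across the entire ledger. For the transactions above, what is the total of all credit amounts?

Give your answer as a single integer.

Answer: 1737

Derivation:
Txn 1: credit+=81
Txn 2: credit+=309
Txn 3: credit+=177
Txn 4: credit+=187
Txn 5: credit+=254
Txn 6: credit+=478
Txn 7: credit+=251
Total credits = 1737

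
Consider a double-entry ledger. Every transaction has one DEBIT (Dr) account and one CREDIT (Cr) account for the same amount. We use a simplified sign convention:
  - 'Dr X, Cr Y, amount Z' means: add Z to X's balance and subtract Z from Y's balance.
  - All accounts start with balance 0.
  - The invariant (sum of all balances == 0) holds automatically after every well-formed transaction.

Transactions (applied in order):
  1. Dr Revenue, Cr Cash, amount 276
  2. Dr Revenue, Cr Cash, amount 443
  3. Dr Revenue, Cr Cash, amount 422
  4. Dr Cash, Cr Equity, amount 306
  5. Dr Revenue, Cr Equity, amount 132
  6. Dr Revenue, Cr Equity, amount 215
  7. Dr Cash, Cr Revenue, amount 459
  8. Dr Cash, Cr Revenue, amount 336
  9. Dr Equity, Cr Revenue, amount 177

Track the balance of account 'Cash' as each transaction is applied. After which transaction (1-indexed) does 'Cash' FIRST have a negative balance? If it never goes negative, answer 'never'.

After txn 1: Cash=-276

Answer: 1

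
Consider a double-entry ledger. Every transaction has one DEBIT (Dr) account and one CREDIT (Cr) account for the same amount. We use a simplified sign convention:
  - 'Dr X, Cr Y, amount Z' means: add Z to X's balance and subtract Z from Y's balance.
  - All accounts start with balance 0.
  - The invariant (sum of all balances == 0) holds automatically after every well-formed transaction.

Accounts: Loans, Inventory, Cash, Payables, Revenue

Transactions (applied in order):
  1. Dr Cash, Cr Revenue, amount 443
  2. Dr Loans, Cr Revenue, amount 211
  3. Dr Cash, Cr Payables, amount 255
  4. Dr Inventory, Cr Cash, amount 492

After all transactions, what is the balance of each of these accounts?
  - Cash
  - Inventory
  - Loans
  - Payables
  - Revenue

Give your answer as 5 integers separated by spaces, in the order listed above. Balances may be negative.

Answer: 206 492 211 -255 -654

Derivation:
After txn 1 (Dr Cash, Cr Revenue, amount 443): Cash=443 Revenue=-443
After txn 2 (Dr Loans, Cr Revenue, amount 211): Cash=443 Loans=211 Revenue=-654
After txn 3 (Dr Cash, Cr Payables, amount 255): Cash=698 Loans=211 Payables=-255 Revenue=-654
After txn 4 (Dr Inventory, Cr Cash, amount 492): Cash=206 Inventory=492 Loans=211 Payables=-255 Revenue=-654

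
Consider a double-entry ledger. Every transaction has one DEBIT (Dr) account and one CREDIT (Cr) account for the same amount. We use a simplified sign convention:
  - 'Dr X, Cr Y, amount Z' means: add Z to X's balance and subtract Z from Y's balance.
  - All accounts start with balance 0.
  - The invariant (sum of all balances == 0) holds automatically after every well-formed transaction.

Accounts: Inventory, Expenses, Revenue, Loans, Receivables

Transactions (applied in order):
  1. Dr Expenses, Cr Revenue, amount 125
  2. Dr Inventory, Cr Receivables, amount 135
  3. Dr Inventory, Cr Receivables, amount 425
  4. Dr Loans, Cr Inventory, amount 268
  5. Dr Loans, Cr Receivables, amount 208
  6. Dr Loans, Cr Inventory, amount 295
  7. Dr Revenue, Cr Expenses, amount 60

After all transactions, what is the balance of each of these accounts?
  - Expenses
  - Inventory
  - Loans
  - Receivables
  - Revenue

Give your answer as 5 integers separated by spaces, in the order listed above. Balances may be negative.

After txn 1 (Dr Expenses, Cr Revenue, amount 125): Expenses=125 Revenue=-125
After txn 2 (Dr Inventory, Cr Receivables, amount 135): Expenses=125 Inventory=135 Receivables=-135 Revenue=-125
After txn 3 (Dr Inventory, Cr Receivables, amount 425): Expenses=125 Inventory=560 Receivables=-560 Revenue=-125
After txn 4 (Dr Loans, Cr Inventory, amount 268): Expenses=125 Inventory=292 Loans=268 Receivables=-560 Revenue=-125
After txn 5 (Dr Loans, Cr Receivables, amount 208): Expenses=125 Inventory=292 Loans=476 Receivables=-768 Revenue=-125
After txn 6 (Dr Loans, Cr Inventory, amount 295): Expenses=125 Inventory=-3 Loans=771 Receivables=-768 Revenue=-125
After txn 7 (Dr Revenue, Cr Expenses, amount 60): Expenses=65 Inventory=-3 Loans=771 Receivables=-768 Revenue=-65

Answer: 65 -3 771 -768 -65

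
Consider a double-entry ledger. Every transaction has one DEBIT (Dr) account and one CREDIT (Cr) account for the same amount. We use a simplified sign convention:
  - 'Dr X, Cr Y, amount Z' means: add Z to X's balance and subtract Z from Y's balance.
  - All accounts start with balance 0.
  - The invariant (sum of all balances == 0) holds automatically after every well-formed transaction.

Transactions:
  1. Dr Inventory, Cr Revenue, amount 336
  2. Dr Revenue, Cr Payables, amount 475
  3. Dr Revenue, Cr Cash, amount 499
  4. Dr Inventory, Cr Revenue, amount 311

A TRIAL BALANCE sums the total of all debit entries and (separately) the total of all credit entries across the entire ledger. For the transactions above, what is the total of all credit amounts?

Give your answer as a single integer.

Answer: 1621

Derivation:
Txn 1: credit+=336
Txn 2: credit+=475
Txn 3: credit+=499
Txn 4: credit+=311
Total credits = 1621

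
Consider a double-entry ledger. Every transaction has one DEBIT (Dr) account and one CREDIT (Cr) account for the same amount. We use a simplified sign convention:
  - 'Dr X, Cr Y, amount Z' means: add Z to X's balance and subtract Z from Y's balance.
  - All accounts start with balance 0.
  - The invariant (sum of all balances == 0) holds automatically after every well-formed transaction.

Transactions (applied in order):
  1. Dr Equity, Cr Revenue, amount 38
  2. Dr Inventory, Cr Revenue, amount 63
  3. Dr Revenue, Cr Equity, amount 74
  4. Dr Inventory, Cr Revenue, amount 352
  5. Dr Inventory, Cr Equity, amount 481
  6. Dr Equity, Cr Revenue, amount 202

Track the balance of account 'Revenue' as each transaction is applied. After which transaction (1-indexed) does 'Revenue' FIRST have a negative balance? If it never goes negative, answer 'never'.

After txn 1: Revenue=-38

Answer: 1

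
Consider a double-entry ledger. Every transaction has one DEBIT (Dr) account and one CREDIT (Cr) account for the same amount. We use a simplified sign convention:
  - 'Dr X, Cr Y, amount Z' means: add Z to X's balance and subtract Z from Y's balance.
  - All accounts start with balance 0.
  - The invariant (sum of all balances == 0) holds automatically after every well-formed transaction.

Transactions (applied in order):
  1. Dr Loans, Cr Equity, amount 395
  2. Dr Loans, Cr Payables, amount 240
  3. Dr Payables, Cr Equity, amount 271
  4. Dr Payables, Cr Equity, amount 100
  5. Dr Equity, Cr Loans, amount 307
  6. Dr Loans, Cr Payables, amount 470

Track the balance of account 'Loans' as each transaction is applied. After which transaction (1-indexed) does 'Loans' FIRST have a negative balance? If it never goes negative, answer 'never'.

Answer: never

Derivation:
After txn 1: Loans=395
After txn 2: Loans=635
After txn 3: Loans=635
After txn 4: Loans=635
After txn 5: Loans=328
After txn 6: Loans=798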